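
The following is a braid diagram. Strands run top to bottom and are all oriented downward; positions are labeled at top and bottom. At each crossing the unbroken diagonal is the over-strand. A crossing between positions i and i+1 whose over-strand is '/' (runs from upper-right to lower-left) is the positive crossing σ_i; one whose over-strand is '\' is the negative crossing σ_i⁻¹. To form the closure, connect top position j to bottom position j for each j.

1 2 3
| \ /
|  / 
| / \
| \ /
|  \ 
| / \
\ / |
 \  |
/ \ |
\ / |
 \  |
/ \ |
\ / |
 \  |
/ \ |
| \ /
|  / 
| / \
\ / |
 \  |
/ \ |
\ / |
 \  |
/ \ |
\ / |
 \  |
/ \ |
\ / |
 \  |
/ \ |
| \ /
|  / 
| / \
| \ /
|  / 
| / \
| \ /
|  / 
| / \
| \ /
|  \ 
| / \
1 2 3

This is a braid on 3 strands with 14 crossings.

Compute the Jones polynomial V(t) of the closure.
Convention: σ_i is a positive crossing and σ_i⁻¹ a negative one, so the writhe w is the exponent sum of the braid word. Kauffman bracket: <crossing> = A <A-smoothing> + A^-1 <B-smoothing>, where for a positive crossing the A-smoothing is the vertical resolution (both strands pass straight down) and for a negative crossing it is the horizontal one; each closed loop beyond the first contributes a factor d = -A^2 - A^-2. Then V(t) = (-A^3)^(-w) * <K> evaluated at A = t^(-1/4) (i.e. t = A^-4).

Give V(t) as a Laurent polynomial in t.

-t + 2 - 3*t^-1 + 6*t^-2 - 6*t^-3 + 7*t^-4 - 7*t^-5 + 6*t^-6 - 4*t^-7 + 2*t^-8 - t^-9

Derivation:
Reading the diagram top to bottom ('/'-over between positions i,i+1 = s_i, '\'-over = s_i^-1): braid word = s2 s2^-1 s1^-1 s1^-1 s1^-1 s2 s1^-1 s1^-1 s1^-1 s1^-1 s2 s2 s2 s2^-1.
The presented braid s2 s2^-1 s1^-1 s1^-1 s1^-1 s2 s1^-1 s1^-1 s1^-1 s1^-1 s2 s2 s2 s2^-1 on 3 strands reduces by inverse Markov moves (closure unchanged at each step):
  Deconjugate: the word is γ·β·γ⁻¹ with γ = s2 s2^-1 (prefix) and γ⁻¹ = s2 s2^-1 (suffix); strip both.
Reduced to β = s1^-1 s1^-1 s1^-1 s2 s1^-1 s1^-1 s1^-1 s1^-1 s2 s2 on 3 strands, 10 crossings.
Compute on β:
Braid: s1^-1 s1^-1 s1^-1 s2 s1^-1 s1^-1 s1^-1 s1^-1 s2 s2 on 3 strands, 10 crossings.
Writhe w = (#positive) - (#negative) = 3 - 7 = -4.
Enumerate smoothing states for the bracket polynomial. There are 2^10 = 1024 states.
Smooth each crossing (0=||, 1=⌣⌢); contribution A^(Σ sign_k(1-2s_k)) * d^(L-1).
Tabulate the states by total A-exponent and number of loops L (A-exp: L × count):
  A^10: L=8 ×1
  A^8: L=7 ×10
  A^6: L=6 ×44, L=8 ×1
  A^4: L=5 ×112, L=7 ×8
  A^2: L=4 ×182, L=6 ×28
  A^0: L=3 ×194, L=5 ×58
  A^-2: L=2 ×130, L=4 ×79, L=6 ×1
  A^-4: L=1 ×45, L=3 ×70, L=5 ×5
  A^-6: L=2 ×36, L=4 ×9
  A^-8: L=3 ×10
  A^-10: L=4 ×1
Each group contributes A^e * Σ count * d^(L-1):
Powers of d = -A^2 - A^-2: d^2 = A^4 + 2 + A^-4; d^3 = -A^6 - 3*A^2 - 3*A^-2 - A^-6; d^4 = A^8 + 4*A^4 + 6 + 4*A^-4 + A^-8; d^5 = -A^10 - 5*A^6 - 10*A^2 - 10*A^-2 - 5*A^-6 - A^-10; d^6 = A^12 + 6*A^8 + 15*A^4 + 20 + 15*A^-4 + 6*A^-8 + A^-12; d^7 = -A^14 - 7*A^10 - 21*A^6 - 35*A^2 - 35*A^-2 - 21*A^-6 - 7*A^-10 - A^-14.
  A^10 * (d^7) = -A^24 - 7*A^20 - 21*A^16 - 35*A^12 - 35*A^8 - 21*A^4 - 7 - A^-4
  A^8 * (10*d^6) = 10*A^20 + 60*A^16 + 150*A^12 + 200*A^8 + 150*A^4 + 60 + 10*A^-4
  A^6 * (44*d^5 + d^7) = -A^20 - 51*A^16 - 241*A^12 - 475*A^8 - 475*A^4 - 241 - 51*A^-4 - A^-8
  A^4 * (112*d^4 + 8*d^6) = 8*A^16 + 160*A^12 + 568*A^8 + 832*A^4 + 568 + 160*A^-4 + 8*A^-8
  A^2 * (182*d^3 + 28*d^5) = -28*A^12 - 322*A^8 - 826*A^4 - 826 - 322*A^-4 - 28*A^-8
  A^0 * (194*d^2 + 58*d^4) = 58*A^8 + 426*A^4 + 736 + 426*A^-4 + 58*A^-8
  A^-2 * (130*d + 79*d^3 + d^5) = -A^8 - 84*A^4 - 377 - 377*A^-4 - 84*A^-8 - A^-12
  A^-4 * (45 + 70*d^2 + 5*d^4) = 5*A^4 + 90 + 215*A^-4 + 90*A^-8 + 5*A^-12
  A^-6 * (36*d + 9*d^3) = -9 - 63*A^-4 - 63*A^-8 - 9*A^-12
  A^-8 * (10*d^2) = 10*A^-4 + 20*A^-8 + 10*A^-12
  A^-10 * (d^3) = -A^-4 - 3*A^-8 - 3*A^-12 - A^-16
Summing the groups: <K> = -A^24 + 2*A^20 - 4*A^16 + 6*A^12 - 7*A^8 + 7*A^4 - 6 + 6*A^-4 - 3*A^-8 + 2*A^-12 - A^-16
Normalise by the writhe: (-A^3)^(-w) = (-A^3)^(4) = A^12, so f(A) = A^12 * <K> = -A^36 + 2*A^32 - 4*A^28 + 6*A^24 - 7*A^20 + 7*A^16 - 6*A^12 + 6*A^8 - 3*A^4 + 2 - A^-4.
Substitute A = t^(-1/4), i.e. A^e → t^(-e/4): V(t) = -t + 2 - 3*t^-1 + 6*t^-2 - 6*t^-3 + 7*t^-4 - 7*t^-5 + 6*t^-6 - 4*t^-7 + 2*t^-8 - t^-9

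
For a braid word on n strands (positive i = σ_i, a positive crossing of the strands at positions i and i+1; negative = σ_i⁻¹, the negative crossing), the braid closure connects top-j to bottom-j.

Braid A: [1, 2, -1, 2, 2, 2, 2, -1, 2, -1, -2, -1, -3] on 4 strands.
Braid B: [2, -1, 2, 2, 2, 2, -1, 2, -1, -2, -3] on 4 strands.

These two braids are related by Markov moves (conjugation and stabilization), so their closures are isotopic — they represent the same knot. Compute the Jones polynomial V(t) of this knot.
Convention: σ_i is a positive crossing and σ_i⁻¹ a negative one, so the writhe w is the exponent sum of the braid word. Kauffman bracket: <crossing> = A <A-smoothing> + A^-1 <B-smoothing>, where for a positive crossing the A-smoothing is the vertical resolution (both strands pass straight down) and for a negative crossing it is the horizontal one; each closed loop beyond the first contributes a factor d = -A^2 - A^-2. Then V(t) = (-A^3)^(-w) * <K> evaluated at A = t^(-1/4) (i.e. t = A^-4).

-t^6 + 2*t^5 - 3*t^4 + 4*t^3 - 4*t^2 + 4*t - 2 + 2*t^-1 - t^-2

Derivation:
Markov-equivalent braids have isotopic closures, hence identical knot invariants. Strip the Markov moves from each word to reach a common short braid β, then compute V(t) once on β.
Braid A: s1 s2 s1^-1 s2 s2 s2 s2 s1^-1 s2 s1^-1 s2^-1 s1^-1 s3^-1 on 4 strands reduces by inverse Markov moves (closure unchanged at each step):
  Destabilize: the word has the form β·s3^-1 where s3^-1 occurs only as the final letter (β ∈ B_3); drop it and the last strand → 3 strands.
  Deconjugate: the word is γ·β·γ⁻¹ with γ = s1 s2 (prefix) and γ⁻¹ = s2^-1 s1^-1 (suffix); strip both.
Reduced to β = s1^-1 s2 s2 s2 s2 s1^-1 s2 s1^-1 on 3 strands, 8 crossings.
Braid B: s2 s1^-1 s2 s2 s2 s2 s1^-1 s2 s1^-1 s2^-1 s3^-1 on 4 strands reduces by inverse Markov moves (closure unchanged at each step):
  Destabilize: the word has the form β·s3^-1 where s3^-1 occurs only as the final letter (β ∈ B_3); drop it and the last strand → 3 strands.
  Deconjugate: the word is γ·β·γ⁻¹ with γ = s2 (prefix) and γ⁻¹ = s2^-1 (suffix); strip both.
Reduced to β = s1^-1 s2 s2 s2 s2 s1^-1 s2 s1^-1 on 3 strands, 8 crossings.
Both give the same β = s1^-1 s2 s2 s2 s2 s1^-1 s2 s1^-1 on 3 strands, so one state sum suffices:
Braid: s1^-1 s2 s2 s2 s2 s1^-1 s2 s1^-1 on 3 strands, 8 crossings.
Writhe w = (#positive) - (#negative) = 5 - 3 = 2.
State-sum expansion of <K>. There are 2^8 = 256 states.
For each crossing: s=0 is the vertical smoothing, s=1 horizontal. Crossing k contributes A^(sign_k * (1 - 2*s_k)); loop factor d = -A^2 - A^-2.
Tabulate the states by total A-exponent and number of loops L (A-exp: L × count):
  A^8: L=4 ×1
  A^6: L=3 ×8
  A^4: L=2 ×22, L=4 ×6
  A^2: L=1 ×23, L=3 ×29, L=5 ×4
  A^0: L=2 ×47, L=4 ×22, L=6 ×1
  A^-2: L=3 ×48, L=5 ×8
  A^-4: L=4 ×27, L=6 ×1
  A^-6: L=5 ×8
  A^-8: L=6 ×1
Each group contributes A^e * Σ count * d^(L-1):
Powers of d = -A^2 - A^-2: d^2 = A^4 + 2 + A^-4; d^3 = -A^6 - 3*A^2 - 3*A^-2 - A^-6; d^4 = A^8 + 4*A^4 + 6 + 4*A^-4 + A^-8; d^5 = -A^10 - 5*A^6 - 10*A^2 - 10*A^-2 - 5*A^-6 - A^-10.
  A^8 * (d^3) = -A^14 - 3*A^10 - 3*A^6 - A^2
  A^6 * (8*d^2) = 8*A^10 + 16*A^6 + 8*A^2
  A^4 * (22*d + 6*d^3) = -6*A^10 - 40*A^6 - 40*A^2 - 6*A^-2
  A^2 * (23 + 29*d^2 + 4*d^4) = 4*A^10 + 45*A^6 + 105*A^2 + 45*A^-2 + 4*A^-6
  A^0 * (47*d + 22*d^3 + d^5) = -A^10 - 27*A^6 - 123*A^2 - 123*A^-2 - 27*A^-6 - A^-10
  A^-2 * (48*d^2 + 8*d^4) = 8*A^6 + 80*A^2 + 144*A^-2 + 80*A^-6 + 8*A^-10
  A^-4 * (27*d^3 + d^5) = -A^6 - 32*A^2 - 91*A^-2 - 91*A^-6 - 32*A^-10 - A^-14
  A^-6 * (8*d^4) = 8*A^2 + 32*A^-2 + 48*A^-6 + 32*A^-10 + 8*A^-14
  A^-8 * (d^5) = -A^2 - 5*A^-2 - 10*A^-6 - 10*A^-10 - 5*A^-14 - A^-18
Summing the groups: <K> = -A^14 + 2*A^10 - 2*A^6 + 4*A^2 - 4*A^-2 + 4*A^-6 - 3*A^-10 + 2*A^-14 - A^-18
Normalise by the writhe: (-A^3)^(-w) = (-A^3)^(-2) = A^-6, so f(A) = A^-6 * <K> = -A^8 + 2*A^4 - 2 + 4*A^-4 - 4*A^-8 + 4*A^-12 - 3*A^-16 + 2*A^-20 - A^-24.
Substitute A = t^(-1/4), i.e. A^e → t^(-e/4): V(t) = -t^6 + 2*t^5 - 3*t^4 + 4*t^3 - 4*t^2 + 4*t - 2 + 2*t^-1 - t^-2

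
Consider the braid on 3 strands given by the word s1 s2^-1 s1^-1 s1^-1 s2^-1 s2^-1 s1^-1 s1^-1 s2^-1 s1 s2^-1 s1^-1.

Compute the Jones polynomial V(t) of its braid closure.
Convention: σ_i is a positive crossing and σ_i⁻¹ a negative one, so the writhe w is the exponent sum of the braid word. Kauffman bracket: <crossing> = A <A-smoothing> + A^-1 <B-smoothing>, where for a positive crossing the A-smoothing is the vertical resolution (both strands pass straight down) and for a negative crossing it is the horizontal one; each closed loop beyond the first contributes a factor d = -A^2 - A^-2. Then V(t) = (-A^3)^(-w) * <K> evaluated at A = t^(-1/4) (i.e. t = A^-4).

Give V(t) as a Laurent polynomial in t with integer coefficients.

The presented braid s1 s2^-1 s1^-1 s1^-1 s2^-1 s2^-1 s1^-1 s1^-1 s2^-1 s1 s2^-1 s1^-1 on 3 strands reduces by inverse Markov moves (closure unchanged at each step):
  Deconjugate: the word is γ·β·γ⁻¹ with γ = s1 (prefix) and γ⁻¹ = s1^-1 (suffix); strip both.
Reduced to β = s2^-1 s1^-1 s1^-1 s2^-1 s2^-1 s1^-1 s1^-1 s2^-1 s1 s2^-1 on 3 strands, 10 crossings.
Compute on β:
Braid: s2^-1 s1^-1 s1^-1 s2^-1 s2^-1 s1^-1 s1^-1 s2^-1 s1 s2^-1 on 3 strands, 10 crossings.
Writhe w = (#positive) - (#negative) = 1 - 9 = -8.
Enumerate smoothing states for the bracket polynomial. There are 2^10 = 1024 states.
Each crossing splits two ways (0=vertical, 1=horizontal). The state's weight is A^(#A-smoothings - #B-smoothings) * d^(loops - 1).
Tabulate the states by total A-exponent and number of loops L (A-exp: L × count):
  A^10: L=6 ×1
  A^8: L=5 ×10
  A^6: L=4 ×41, L=6 ×4
  A^4: L=3 ×86, L=5 ×34
  A^2: L=2 ×92, L=4 ×114, L=6 ×4
  A^0: L=1 ×40, L=3 ×185, L=5 ×27
  A^-2: L=2 ×142, L=4 ×67, L=6 ×1
  A^-4: L=1 ×40, L=3 ×76, L=5 ×4
  A^-6: L=2 ×39, L=4 ×6
  A^-8: L=1 ×5, L=3 ×5
  A^-10: L=2 ×1
Each group contributes A^e * Σ count * d^(L-1):
Powers of d = -A^2 - A^-2: d^2 = A^4 + 2 + A^-4; d^3 = -A^6 - 3*A^2 - 3*A^-2 - A^-6; d^4 = A^8 + 4*A^4 + 6 + 4*A^-4 + A^-8; d^5 = -A^10 - 5*A^6 - 10*A^2 - 10*A^-2 - 5*A^-6 - A^-10.
  A^10 * (d^5) = -A^20 - 5*A^16 - 10*A^12 - 10*A^8 - 5*A^4 - 1
  A^8 * (10*d^4) = 10*A^16 + 40*A^12 + 60*A^8 + 40*A^4 + 10
  A^6 * (41*d^3 + 4*d^5) = -4*A^16 - 61*A^12 - 163*A^8 - 163*A^4 - 61 - 4*A^-4
  A^4 * (86*d^2 + 34*d^4) = 34*A^12 + 222*A^8 + 376*A^4 + 222 + 34*A^-4
  A^2 * (92*d + 114*d^3 + 4*d^5) = -4*A^12 - 134*A^8 - 474*A^4 - 474 - 134*A^-4 - 4*A^-8
  A^0 * (40 + 185*d^2 + 27*d^4) = 27*A^8 + 293*A^4 + 572 + 293*A^-4 + 27*A^-8
  A^-2 * (142*d + 67*d^3 + d^5) = -A^8 - 72*A^4 - 353 - 353*A^-4 - 72*A^-8 - A^-12
  A^-4 * (40 + 76*d^2 + 4*d^4) = 4*A^4 + 92 + 216*A^-4 + 92*A^-8 + 4*A^-12
  A^-6 * (39*d + 6*d^3) = -6 - 57*A^-4 - 57*A^-8 - 6*A^-12
  A^-8 * (5 + 5*d^2) = 5*A^-4 + 15*A^-8 + 5*A^-12
  A^-10 * (d) = -A^-8 - A^-12
Summing the groups: <K> = -A^20 + A^16 - A^12 + A^8 - A^4 + 1 + A^-12
Normalise by the writhe: (-A^3)^(-w) = (-A^3)^(8) = A^24, so f(A) = A^24 * <K> = -A^44 + A^40 - A^36 + A^32 - A^28 + A^24 + A^12.
Substitute A = t^(-1/4), i.e. A^e → t^(-e/4): V(t) = t^-3 + t^-6 - t^-7 + t^-8 - t^-9 + t^-10 - t^-11

Answer: t^-3 + t^-6 - t^-7 + t^-8 - t^-9 + t^-10 - t^-11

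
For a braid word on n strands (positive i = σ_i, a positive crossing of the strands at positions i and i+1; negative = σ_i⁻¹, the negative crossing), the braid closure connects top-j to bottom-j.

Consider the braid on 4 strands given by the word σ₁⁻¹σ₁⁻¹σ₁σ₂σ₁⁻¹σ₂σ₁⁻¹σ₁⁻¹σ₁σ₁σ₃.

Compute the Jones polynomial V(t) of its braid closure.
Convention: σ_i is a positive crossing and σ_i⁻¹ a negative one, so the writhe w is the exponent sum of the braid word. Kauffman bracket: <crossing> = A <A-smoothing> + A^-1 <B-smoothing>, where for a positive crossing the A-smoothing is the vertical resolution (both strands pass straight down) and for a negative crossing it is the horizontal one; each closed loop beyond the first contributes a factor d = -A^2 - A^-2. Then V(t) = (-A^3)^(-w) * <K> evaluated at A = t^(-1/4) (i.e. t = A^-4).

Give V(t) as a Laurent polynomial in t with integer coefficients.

The presented braid s1^-1 s1^-1 s1 s2 s1^-1 s2 s1^-1 s1^-1 s1 s1 s3 on 4 strands reduces by inverse Markov moves (closure unchanged at each step):
  Destabilize: the word has the form β·s3 where s3 occurs only as the final letter (β ∈ B_3); drop it and the last strand → 3 strands.
  Deconjugate: the word is γ·β·γ⁻¹ with γ = s1^-1 (prefix) and γ⁻¹ = s1 (suffix); strip both.
Reduced to β = s1^-1 s1 s2 s1^-1 s2 s1^-1 s1^-1 s1 on 3 strands, 8 crossings.
Compute on β:
First cancel adjacent σ_i σ_i⁻¹ pairs (Reidemeister II — same braid, same closure): s1^-1 s1 s2 s1^-1 s2 s1^-1 s1^-1 s1 → s2 s1^-1 s2 s1^-1.
Braid: s2 s1^-1 s2 s1^-1 on 3 strands, 4 crossings.
Writhe w = (#positive) - (#negative) = 2 - 2 = 0.
Enumerate smoothing states for the bracket polynomial. There are 2^4 = 16 states.
Each crossing splits two ways (0=vertical, 1=horizontal). The state's weight is A^(#A-smoothings - #B-smoothings) * d^(loops - 1).
  state 0000: A-exp=+0, loops=3, term = A^0 * d^2
  state 0001: A-exp=+2, loops=2, term = A^2 * d^1
  state 0010: A-exp=-2, loops=2, term = A^-2 * d^1
  state 0011: A-exp=+0, loops=1, term = A^0 * d^0
  state 0100: A-exp=+2, loops=2, term = A^2 * d^1
  state 0101: A-exp=+4, loops=3, term = A^4 * d^2
  state 0110: A-exp=+0, loops=1, term = A^0 * d^0
  state 0111: A-exp=+2, loops=2, term = A^2 * d^1
  state 1000: A-exp=-2, loops=2, term = A^-2 * d^1
  state 1001: A-exp=+0, loops=1, term = A^0 * d^0
  state 1010: A-exp=-4, loops=3, term = A^-4 * d^2
  state 1011: A-exp=-2, loops=2, term = A^-2 * d^1
  state 1100: A-exp=+0, loops=1, term = A^0 * d^0
  state 1101: A-exp=+2, loops=2, term = A^2 * d^1
  state 1110: A-exp=-2, loops=2, term = A^-2 * d^1
  state 1111: A-exp=+0, loops=1, term = A^0 * d^0
Collect the terms by A-exponent (count of states per loop number):
Powers of d = -A^2 - A^-2: d^2 = A^4 + 2 + A^-4.
  A^4 * (d^2) = A^8 + 2*A^4 + 1
  A^2 * (4*d) = -4*A^4 - 4
  A^0 * (5 + d^2) = A^4 + 7 + A^-4
  A^-2 * (4*d) = -4 - 4*A^-4
  A^-4 * (d^2) = 1 + 2*A^-4 + A^-8
Summing the groups: <K> = A^8 - A^4 + 1 - A^-4 + A^-8
Normalise by the writhe: (-A^3)^(-w) = (-A^3)^(0) = 1, so f(A) = 1 * <K> = A^8 - A^4 + 1 - A^-4 + A^-8.
Substitute A = t^(-1/4), i.e. A^e → t^(-e/4): V(t) = t^2 - t + 1 - t^-1 + t^-2

Answer: t^2 - t + 1 - t^-1 + t^-2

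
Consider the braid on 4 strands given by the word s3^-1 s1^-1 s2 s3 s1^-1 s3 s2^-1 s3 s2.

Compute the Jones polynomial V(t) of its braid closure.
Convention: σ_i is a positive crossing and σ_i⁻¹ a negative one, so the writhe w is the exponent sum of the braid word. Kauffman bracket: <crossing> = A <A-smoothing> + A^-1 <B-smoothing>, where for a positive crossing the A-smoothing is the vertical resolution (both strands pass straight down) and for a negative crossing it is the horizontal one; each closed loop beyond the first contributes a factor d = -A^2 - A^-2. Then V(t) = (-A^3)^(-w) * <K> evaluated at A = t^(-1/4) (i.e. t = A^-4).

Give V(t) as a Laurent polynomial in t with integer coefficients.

-t^5 + 2*t^4 - 2*t^3 + 3*t^2 - 3*t + 3 - 2*t^-1 + t^-2

Derivation:
Braid: s3^-1 s1^-1 s2 s3 s1^-1 s3 s2^-1 s3 s2 on 4 strands, 9 crossings.
Writhe w = (#positive) - (#negative) = 5 - 4 = 1.
State-sum expansion of <K>. There are 2^9 = 512 states.
For each crossing: s=0 is the vertical smoothing, s=1 horizontal. Crossing k contributes A^(sign_k * (1 - 2*s_k)); loop factor d = -A^2 - A^-2.
Tabulate the states by total A-exponent and number of loops L (A-exp: L × count):
  A^9: L=2 ×1
  A^7: L=1 ×3, L=3 ×6
  A^5: L=2 ×26, L=4 ×10
  A^3: L=1 ×21, L=3 ×58, L=5 ×5
  A^1: L=2 ×86, L=4 ×39, L=6 ×1
  A^-1: L=1 ×35, L=3 ×80, L=5 ×11
  A^-3: L=2 ×53, L=4 ×30, L=6 ×1
  A^-5: L=3 ×32, L=5 ×4
  A^-7: L=4 ×9
  A^-9: L=5 ×1
Each group contributes A^e * Σ count * d^(L-1):
Powers of d = -A^2 - A^-2: d^2 = A^4 + 2 + A^-4; d^3 = -A^6 - 3*A^2 - 3*A^-2 - A^-6; d^4 = A^8 + 4*A^4 + 6 + 4*A^-4 + A^-8; d^5 = -A^10 - 5*A^6 - 10*A^2 - 10*A^-2 - 5*A^-6 - A^-10.
  A^9 * (d) = -A^11 - A^7
  A^7 * (3 + 6*d^2) = 6*A^11 + 15*A^7 + 6*A^3
  A^5 * (26*d + 10*d^3) = -10*A^11 - 56*A^7 - 56*A^3 - 10*A^-1
  A^3 * (21 + 58*d^2 + 5*d^4) = 5*A^11 + 78*A^7 + 167*A^3 + 78*A^-1 + 5*A^-5
  A^1 * (86*d + 39*d^3 + d^5) = -A^11 - 44*A^7 - 213*A^3 - 213*A^-1 - 44*A^-5 - A^-9
  A^-1 * (35 + 80*d^2 + 11*d^4) = 11*A^7 + 124*A^3 + 261*A^-1 + 124*A^-5 + 11*A^-9
  A^-3 * (53*d + 30*d^3 + d^5) = -A^7 - 35*A^3 - 153*A^-1 - 153*A^-5 - 35*A^-9 - A^-13
  A^-5 * (32*d^2 + 4*d^4) = 4*A^3 + 48*A^-1 + 88*A^-5 + 48*A^-9 + 4*A^-13
  A^-7 * (9*d^3) = -9*A^-1 - 27*A^-5 - 27*A^-9 - 9*A^-13
  A^-9 * (d^4) = A^-1 + 4*A^-5 + 6*A^-9 + 4*A^-13 + A^-17
Summing the groups: <K> = -A^11 + 2*A^7 - 3*A^3 + 3*A^-1 - 3*A^-5 + 2*A^-9 - 2*A^-13 + A^-17
Normalise by the writhe: (-A^3)^(-w) = (-A^3)^(-1) = -A^-3, so f(A) = -A^-3 * <K> = A^8 - 2*A^4 + 3 - 3*A^-4 + 3*A^-8 - 2*A^-12 + 2*A^-16 - A^-20.
Substitute A = t^(-1/4), i.e. A^e → t^(-e/4): V(t) = -t^5 + 2*t^4 - 2*t^3 + 3*t^2 - 3*t + 3 - 2*t^-1 + t^-2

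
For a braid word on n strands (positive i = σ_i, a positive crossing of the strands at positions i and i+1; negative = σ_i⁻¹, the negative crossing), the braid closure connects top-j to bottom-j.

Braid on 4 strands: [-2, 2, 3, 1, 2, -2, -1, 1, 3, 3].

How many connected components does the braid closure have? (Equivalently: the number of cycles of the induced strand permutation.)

Track the strand permutation on 4 strands, starting from identity.
  step 1: s2^-1 swaps positions 2,3 -> [1 3 2 4]
  step 2: s2 swaps positions 2,3 -> [1 2 3 4]
  step 3: s3 swaps positions 3,4 -> [1 2 4 3]
  step 4: s1 swaps positions 1,2 -> [2 1 4 3]
  step 5: s2 swaps positions 2,3 -> [2 4 1 3]
  step 6: s2^-1 swaps positions 2,3 -> [2 1 4 3]
  step 7: s1^-1 swaps positions 1,2 -> [1 2 4 3]
  step 8: s1 swaps positions 1,2 -> [2 1 4 3]
  step 9: s3 swaps positions 3,4 -> [2 1 3 4]
  step 10: s3 swaps positions 3,4 -> [2 1 4 3]
Final permutation (position -> original strand): [2 1 4 3]
Closure components = cycle count of this permutation = 2.

Answer: 2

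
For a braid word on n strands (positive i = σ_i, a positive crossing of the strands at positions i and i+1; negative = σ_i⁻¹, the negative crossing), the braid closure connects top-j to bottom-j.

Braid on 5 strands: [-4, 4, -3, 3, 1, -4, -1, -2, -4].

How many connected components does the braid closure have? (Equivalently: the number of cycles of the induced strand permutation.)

4

Derivation:
Track the strand permutation on 5 strands, starting from identity.
  step 1: s4^-1 swaps positions 4,5 -> [1 2 3 5 4]
  step 2: s4 swaps positions 4,5 -> [1 2 3 4 5]
  step 3: s3^-1 swaps positions 3,4 -> [1 2 4 3 5]
  step 4: s3 swaps positions 3,4 -> [1 2 3 4 5]
  step 5: s1 swaps positions 1,2 -> [2 1 3 4 5]
  step 6: s4^-1 swaps positions 4,5 -> [2 1 3 5 4]
  step 7: s1^-1 swaps positions 1,2 -> [1 2 3 5 4]
  step 8: s2^-1 swaps positions 2,3 -> [1 3 2 5 4]
  step 9: s4^-1 swaps positions 4,5 -> [1 3 2 4 5]
Final permutation (position -> original strand): [1 3 2 4 5]
Closure components = cycle count of this permutation = 4.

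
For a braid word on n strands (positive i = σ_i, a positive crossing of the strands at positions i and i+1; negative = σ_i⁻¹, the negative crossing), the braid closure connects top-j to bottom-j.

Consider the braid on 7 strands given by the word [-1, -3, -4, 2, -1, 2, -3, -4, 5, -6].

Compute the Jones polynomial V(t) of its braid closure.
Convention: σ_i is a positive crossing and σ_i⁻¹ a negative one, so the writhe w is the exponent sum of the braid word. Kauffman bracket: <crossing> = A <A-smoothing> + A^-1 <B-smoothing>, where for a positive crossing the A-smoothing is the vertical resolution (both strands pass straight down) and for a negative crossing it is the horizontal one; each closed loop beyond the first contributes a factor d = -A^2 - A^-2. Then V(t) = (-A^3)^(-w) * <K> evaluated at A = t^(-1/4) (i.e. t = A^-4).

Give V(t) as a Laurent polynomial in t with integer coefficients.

The presented braid s1^-1 s3^-1 s4^-1 s2 s1^-1 s2 s3^-1 s4^-1 s5 s6^-1 on 7 strands reduces by inverse Markov moves (closure unchanged at each step):
  Destabilize: the word has the form β·s6^-1 where s6^-1 occurs only as the final letter (β ∈ B_6); drop it and the last strand → 6 strands.
  Destabilize: the word has the form β·s5 where s5 occurs only as the final letter (β ∈ B_5); drop it and the last strand → 5 strands.
Reduced to β = s1^-1 s3^-1 s4^-1 s2 s1^-1 s2 s3^-1 s4^-1 on 5 strands, 8 crossings.
Compute on β:
Braid: s1^-1 s3^-1 s4^-1 s2 s1^-1 s2 s3^-1 s4^-1 on 5 strands, 8 crossings.
Writhe w = (#positive) - (#negative) = 2 - 6 = -4.
Computing the Kauffman bracket via state sum. There are 2^8 = 256 states.
Smooth each crossing (0=||, 1=⌣⌢); contribution A^(Σ sign_k(1-2s_k)) * d^(L-1).
Tabulate the states by total A-exponent and number of loops L (A-exp: L × count):
  A^8: L=3 ×1
  A^6: L=2 ×4, L=4 ×4
  A^4: L=1 ×5, L=3 ×21, L=5 ×2
  A^2: L=2 ×40, L=4 ×16
  A^0: L=1 ×20, L=3 ×47, L=5 ×3
  A^-2: L=2 ×36, L=4 ×20
  A^-4: L=3 ×25, L=5 ×3
  A^-6: L=4 ×8
  A^-8: L=5 ×1
Each group contributes A^e * Σ count * d^(L-1):
Powers of d = -A^2 - A^-2: d^2 = A^4 + 2 + A^-4; d^3 = -A^6 - 3*A^2 - 3*A^-2 - A^-6; d^4 = A^8 + 4*A^4 + 6 + 4*A^-4 + A^-8.
  A^8 * (d^2) = A^12 + 2*A^8 + A^4
  A^6 * (4*d + 4*d^3) = -4*A^12 - 16*A^8 - 16*A^4 - 4
  A^4 * (5 + 21*d^2 + 2*d^4) = 2*A^12 + 29*A^8 + 59*A^4 + 29 + 2*A^-4
  A^2 * (40*d + 16*d^3) = -16*A^8 - 88*A^4 - 88 - 16*A^-4
  A^0 * (20 + 47*d^2 + 3*d^4) = 3*A^8 + 59*A^4 + 132 + 59*A^-4 + 3*A^-8
  A^-2 * (36*d + 20*d^3) = -20*A^4 - 96 - 96*A^-4 - 20*A^-8
  A^-4 * (25*d^2 + 3*d^4) = 3*A^4 + 37 + 68*A^-4 + 37*A^-8 + 3*A^-12
  A^-6 * (8*d^3) = -8 - 24*A^-4 - 24*A^-8 - 8*A^-12
  A^-8 * (d^4) = 1 + 4*A^-4 + 6*A^-8 + 4*A^-12 + A^-16
Summing the groups: <K> = -A^12 + 2*A^8 - 2*A^4 + 3 - 3*A^-4 + 2*A^-8 - A^-12 + A^-16
Normalise by the writhe: (-A^3)^(-w) = (-A^3)^(4) = A^12, so f(A) = A^12 * <K> = -A^24 + 2*A^20 - 2*A^16 + 3*A^12 - 3*A^8 + 2*A^4 - 1 + A^-4.
Substitute A = t^(-1/4), i.e. A^e → t^(-e/4): V(t) = t - 1 + 2*t^-1 - 3*t^-2 + 3*t^-3 - 2*t^-4 + 2*t^-5 - t^-6

Answer: t - 1 + 2*t^-1 - 3*t^-2 + 3*t^-3 - 2*t^-4 + 2*t^-5 - t^-6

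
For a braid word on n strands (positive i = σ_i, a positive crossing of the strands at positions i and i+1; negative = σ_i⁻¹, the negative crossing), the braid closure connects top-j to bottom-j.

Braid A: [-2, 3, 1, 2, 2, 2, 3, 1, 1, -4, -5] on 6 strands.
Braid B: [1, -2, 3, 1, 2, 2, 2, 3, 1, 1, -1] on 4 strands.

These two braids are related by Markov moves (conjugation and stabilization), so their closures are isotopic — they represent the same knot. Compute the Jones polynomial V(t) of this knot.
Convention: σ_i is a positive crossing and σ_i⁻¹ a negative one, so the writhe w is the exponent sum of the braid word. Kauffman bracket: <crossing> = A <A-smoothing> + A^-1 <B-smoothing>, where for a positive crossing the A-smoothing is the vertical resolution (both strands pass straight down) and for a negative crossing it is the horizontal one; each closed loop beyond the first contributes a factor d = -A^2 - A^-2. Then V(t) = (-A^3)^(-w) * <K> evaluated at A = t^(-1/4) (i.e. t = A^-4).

t^10 - 3*t^9 + 4*t^8 - 6*t^7 + 6*t^6 - 5*t^5 + 5*t^4 - 2*t^3 + t^2

Derivation:
Markov-equivalent braids have isotopic closures, hence identical knot invariants. Strip the Markov moves from each word to reach a common short braid β, then compute V(t) once on β.
Braid A: s2^-1 s3 s1 s2 s2 s2 s3 s1 s1 s4^-1 s5^-1 on 6 strands reduces by inverse Markov moves (closure unchanged at each step):
  Destabilize: the word has the form β·s5^-1 where s5^-1 occurs only as the final letter (β ∈ B_5); drop it and the last strand → 5 strands.
  Destabilize: the word has the form β·s4^-1 where s4^-1 occurs only as the final letter (β ∈ B_4); drop it and the last strand → 4 strands.
Reduced to β = s2^-1 s3 s1 s2 s2 s2 s3 s1 s1 on 4 strands, 9 crossings.
Braid B: s1 s2^-1 s3 s1 s2 s2 s2 s3 s1 s1 s1^-1 on 4 strands reduces by inverse Markov moves (closure unchanged at each step):
  Deconjugate: the word is γ·β·γ⁻¹ with γ = s1 (prefix) and γ⁻¹ = s1^-1 (suffix); strip both.
Reduced to β = s2^-1 s3 s1 s2 s2 s2 s3 s1 s1 on 4 strands, 9 crossings.
Both give the same β = s2^-1 s3 s1 s2 s2 s2 s3 s1 s1 on 4 strands, so one state sum suffices:
Braid: s2^-1 s3 s1 s2 s2 s2 s3 s1 s1 on 4 strands, 9 crossings.
Writhe w = (#positive) - (#negative) = 8 - 1 = 7.
State-sum expansion of <K>. There are 2^9 = 512 states.
For each crossing: s=0 is the vertical smoothing, s=1 horizontal. Crossing k contributes A^(sign_k * (1 - 2*s_k)); loop factor d = -A^2 - A^-2.
Tabulate the states by total A-exponent and number of loops L (A-exp: L × count):
  A^9: L=3 ×1
  A^7: L=2 ×5, L=4 ×4
  A^5: L=1 ×6, L=3 ×27, L=5 ×3
  A^3: L=2 ×57, L=4 ×26, L=6 ×1
  A^1: L=1 ×39, L=3 ×77, L=5 ×10
  A^-1: L=2 ×81, L=4 ×44, L=6 ×1
  A^-3: L=3 ×73, L=5 ×11
  A^-5: L=4 ×35, L=6 ×1
  A^-7: L=5 ×9
  A^-9: L=6 ×1
Each group contributes A^e * Σ count * d^(L-1):
Powers of d = -A^2 - A^-2: d^2 = A^4 + 2 + A^-4; d^3 = -A^6 - 3*A^2 - 3*A^-2 - A^-6; d^4 = A^8 + 4*A^4 + 6 + 4*A^-4 + A^-8; d^5 = -A^10 - 5*A^6 - 10*A^2 - 10*A^-2 - 5*A^-6 - A^-10.
  A^9 * (d^2) = A^13 + 2*A^9 + A^5
  A^7 * (5*d + 4*d^3) = -4*A^13 - 17*A^9 - 17*A^5 - 4*A
  A^5 * (6 + 27*d^2 + 3*d^4) = 3*A^13 + 39*A^9 + 78*A^5 + 39*A + 3*A^-3
  A^3 * (57*d + 26*d^3 + d^5) = -A^13 - 31*A^9 - 145*A^5 - 145*A - 31*A^-3 - A^-7
  A^1 * (39 + 77*d^2 + 10*d^4) = 10*A^9 + 117*A^5 + 253*A + 117*A^-3 + 10*A^-7
  A^-1 * (81*d + 44*d^3 + d^5) = -A^9 - 49*A^5 - 223*A - 223*A^-3 - 49*A^-7 - A^-11
  A^-3 * (73*d^2 + 11*d^4) = 11*A^5 + 117*A + 212*A^-3 + 117*A^-7 + 11*A^-11
  A^-5 * (35*d^3 + d^5) = -A^5 - 40*A - 115*A^-3 - 115*A^-7 - 40*A^-11 - A^-15
  A^-7 * (9*d^4) = 9*A + 36*A^-3 + 54*A^-7 + 36*A^-11 + 9*A^-15
  A^-9 * (d^5) = -A - 5*A^-3 - 10*A^-7 - 10*A^-11 - 5*A^-15 - A^-19
Summing the groups: <K> = -A^13 + 2*A^9 - 5*A^5 + 5*A - 6*A^-3 + 6*A^-7 - 4*A^-11 + 3*A^-15 - A^-19
Normalise by the writhe: (-A^3)^(-w) = (-A^3)^(-7) = -A^-21, so f(A) = -A^-21 * <K> = A^-8 - 2*A^-12 + 5*A^-16 - 5*A^-20 + 6*A^-24 - 6*A^-28 + 4*A^-32 - 3*A^-36 + A^-40.
Substitute A = t^(-1/4), i.e. A^e → t^(-e/4): V(t) = t^10 - 3*t^9 + 4*t^8 - 6*t^7 + 6*t^6 - 5*t^5 + 5*t^4 - 2*t^3 + t^2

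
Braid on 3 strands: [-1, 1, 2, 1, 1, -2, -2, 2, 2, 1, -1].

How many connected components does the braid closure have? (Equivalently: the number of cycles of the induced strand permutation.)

2

Derivation:
Track the strand permutation on 3 strands, starting from identity.
  step 1: s1^-1 swaps positions 1,2 -> [2 1 3]
  step 2: s1 swaps positions 1,2 -> [1 2 3]
  step 3: s2 swaps positions 2,3 -> [1 3 2]
  step 4: s1 swaps positions 1,2 -> [3 1 2]
  step 5: s1 swaps positions 1,2 -> [1 3 2]
  step 6: s2^-1 swaps positions 2,3 -> [1 2 3]
  step 7: s2^-1 swaps positions 2,3 -> [1 3 2]
  step 8: s2 swaps positions 2,3 -> [1 2 3]
  step 9: s2 swaps positions 2,3 -> [1 3 2]
  step 10: s1 swaps positions 1,2 -> [3 1 2]
  step 11: s1^-1 swaps positions 1,2 -> [1 3 2]
Final permutation (position -> original strand): [1 3 2]
Closure components = cycle count of this permutation = 2.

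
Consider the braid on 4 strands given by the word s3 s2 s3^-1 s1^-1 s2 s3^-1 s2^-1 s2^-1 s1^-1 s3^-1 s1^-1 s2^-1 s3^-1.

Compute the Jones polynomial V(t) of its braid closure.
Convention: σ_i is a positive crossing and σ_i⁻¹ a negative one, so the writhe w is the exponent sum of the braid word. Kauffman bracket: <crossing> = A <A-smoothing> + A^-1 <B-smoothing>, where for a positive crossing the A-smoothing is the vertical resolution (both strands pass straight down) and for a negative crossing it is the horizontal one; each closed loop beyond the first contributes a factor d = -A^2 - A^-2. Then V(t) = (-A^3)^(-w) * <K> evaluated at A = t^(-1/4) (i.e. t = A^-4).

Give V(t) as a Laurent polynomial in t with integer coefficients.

The presented braid s3 s2 s3^-1 s1^-1 s2 s3^-1 s2^-1 s2^-1 s1^-1 s3^-1 s1^-1 s2^-1 s3^-1 on 4 strands reduces by inverse Markov moves (closure unchanged at each step):
  Deconjugate: the word is γ·β·γ⁻¹ with γ = s3 s2 (prefix) and γ⁻¹ = s2^-1 s3^-1 (suffix); strip both.
Reduced to β = s3^-1 s1^-1 s2 s3^-1 s2^-1 s2^-1 s1^-1 s3^-1 s1^-1 on 4 strands, 9 crossings.
Compute on β:
Braid: s3^-1 s1^-1 s2 s3^-1 s2^-1 s2^-1 s1^-1 s3^-1 s1^-1 on 4 strands, 9 crossings.
Writhe w = (#positive) - (#negative) = 1 - 8 = -7.
State-sum expansion of <K>. There are 2^9 = 512 states.
Smooth each crossing (0=||, 1=⌣⌢); contribution A^(Σ sign_k(1-2s_k)) * d^(L-1).
Tabulate the states by total A-exponent and number of loops L (A-exp: L × count):
  A^9: L=6 ×1
  A^7: L=5 ×9
  A^5: L=4 ×34, L=6 ×2
  A^3: L=3 ×67, L=5 ×17
  A^1: L=2 ×69, L=4 ×56, L=6 ×1
  A^-1: L=1 ×30, L=3 ×88, L=5 ×8
  A^-3: L=2 ×61, L=4 ×23
  A^-5: L=1 ×9, L=3 ×26, L=5 ×1
  A^-7: L=2 ×6, L=4 ×3
  A^-9: L=3 ×1
Each group contributes A^e * Σ count * d^(L-1):
Powers of d = -A^2 - A^-2: d^2 = A^4 + 2 + A^-4; d^3 = -A^6 - 3*A^2 - 3*A^-2 - A^-6; d^4 = A^8 + 4*A^4 + 6 + 4*A^-4 + A^-8; d^5 = -A^10 - 5*A^6 - 10*A^2 - 10*A^-2 - 5*A^-6 - A^-10.
  A^9 * (d^5) = -A^19 - 5*A^15 - 10*A^11 - 10*A^7 - 5*A^3 - A^-1
  A^7 * (9*d^4) = 9*A^15 + 36*A^11 + 54*A^7 + 36*A^3 + 9*A^-1
  A^5 * (34*d^3 + 2*d^5) = -2*A^15 - 44*A^11 - 122*A^7 - 122*A^3 - 44*A^-1 - 2*A^-5
  A^3 * (67*d^2 + 17*d^4) = 17*A^11 + 135*A^7 + 236*A^3 + 135*A^-1 + 17*A^-5
  A^1 * (69*d + 56*d^3 + d^5) = -A^11 - 61*A^7 - 247*A^3 - 247*A^-1 - 61*A^-5 - A^-9
  A^-1 * (30 + 88*d^2 + 8*d^4) = 8*A^7 + 120*A^3 + 254*A^-1 + 120*A^-5 + 8*A^-9
  A^-3 * (61*d + 23*d^3) = -23*A^3 - 130*A^-1 - 130*A^-5 - 23*A^-9
  A^-5 * (9 + 26*d^2 + d^4) = A^3 + 30*A^-1 + 67*A^-5 + 30*A^-9 + A^-13
  A^-7 * (6*d + 3*d^3) = -3*A^-1 - 15*A^-5 - 15*A^-9 - 3*A^-13
  A^-9 * (d^2) = A^-5 + 2*A^-9 + A^-13
Summing the groups: <K> = -A^19 + 2*A^15 - 2*A^11 + 4*A^7 - 4*A^3 + 3*A^-1 - 3*A^-5 + A^-9 - A^-13
Normalise by the writhe: (-A^3)^(-w) = (-A^3)^(7) = -A^21, so f(A) = -A^21 * <K> = A^40 - 2*A^36 + 2*A^32 - 4*A^28 + 4*A^24 - 3*A^20 + 3*A^16 - A^12 + A^8.
Substitute A = t^(-1/4), i.e. A^e → t^(-e/4): V(t) = t^-2 - t^-3 + 3*t^-4 - 3*t^-5 + 4*t^-6 - 4*t^-7 + 2*t^-8 - 2*t^-9 + t^-10

Answer: t^-2 - t^-3 + 3*t^-4 - 3*t^-5 + 4*t^-6 - 4*t^-7 + 2*t^-8 - 2*t^-9 + t^-10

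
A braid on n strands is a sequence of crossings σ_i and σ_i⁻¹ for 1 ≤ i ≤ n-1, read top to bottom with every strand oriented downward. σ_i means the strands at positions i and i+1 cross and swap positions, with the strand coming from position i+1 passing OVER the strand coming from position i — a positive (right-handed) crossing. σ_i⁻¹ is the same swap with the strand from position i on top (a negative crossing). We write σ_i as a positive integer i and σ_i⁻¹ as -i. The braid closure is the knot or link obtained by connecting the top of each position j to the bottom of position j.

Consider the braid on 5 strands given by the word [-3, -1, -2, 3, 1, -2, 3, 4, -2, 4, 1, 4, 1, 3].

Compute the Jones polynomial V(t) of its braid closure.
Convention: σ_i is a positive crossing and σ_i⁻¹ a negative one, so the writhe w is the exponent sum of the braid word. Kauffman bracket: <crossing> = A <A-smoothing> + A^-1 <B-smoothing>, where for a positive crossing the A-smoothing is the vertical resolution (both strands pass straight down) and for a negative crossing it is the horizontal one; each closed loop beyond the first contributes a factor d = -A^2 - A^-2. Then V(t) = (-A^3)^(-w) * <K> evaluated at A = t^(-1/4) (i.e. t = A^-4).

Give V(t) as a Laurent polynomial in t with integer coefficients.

-t^8 + 3*t^7 - 5*t^6 + 8*t^5 - 10*t^4 + 10*t^3 - 10*t^2 + 8*t - 4 + 3*t^-1 - t^-2

Derivation:
The presented braid s3^-1 s1^-1 s2^-1 s3 s1 s2^-1 s3 s4 s2^-1 s4 s1 s4 s1 s3 on 5 strands reduces by inverse Markov moves (closure unchanged at each step):
  Deconjugate: the word is γ·β·γ⁻¹ with γ = s3^-1 s1^-1 (prefix) and γ⁻¹ = s1 s3 (suffix); strip both.
Reduced to β = s2^-1 s3 s1 s2^-1 s3 s4 s2^-1 s4 s1 s4 on 5 strands, 10 crossings.
Compute on β:
Braid: s2^-1 s3 s1 s2^-1 s3 s4 s2^-1 s4 s1 s4 on 5 strands, 10 crossings.
Writhe w = (#positive) - (#negative) = 7 - 3 = 4.
Enumerate smoothing states for the bracket polynomial. There are 2^10 = 1024 states.
For each crossing: s=0 is the vertical smoothing, s=1 horizontal. Crossing k contributes A^(sign_k * (1 - 2*s_k)); loop factor d = -A^2 - A^-2.
Tabulate the states by total A-exponent and number of loops L (A-exp: L × count):
  A^10: L=6 ×1
  A^8: L=5 ×10
  A^6: L=4 ×42, L=6 ×3
  A^4: L=3 ×95, L=5 ×24, L=7 ×1
  A^2: L=2 ×117, L=4 ×86, L=6 ×7
  A^0: L=1 ×63, L=3 ×157, L=5 ×32
  A^-2: L=2 ×120, L=4 ×87, L=6 ×3
  A^-4: L=3 ×99, L=5 ×21
  A^-6: L=4 ×43, L=6 ×2
  A^-8: L=5 ×10
  A^-10: L=6 ×1
Each group contributes A^e * Σ count * d^(L-1):
Powers of d = -A^2 - A^-2: d^2 = A^4 + 2 + A^-4; d^3 = -A^6 - 3*A^2 - 3*A^-2 - A^-6; d^4 = A^8 + 4*A^4 + 6 + 4*A^-4 + A^-8; d^5 = -A^10 - 5*A^6 - 10*A^2 - 10*A^-2 - 5*A^-6 - A^-10; d^6 = A^12 + 6*A^8 + 15*A^4 + 20 + 15*A^-4 + 6*A^-8 + A^-12.
  A^10 * (d^5) = -A^20 - 5*A^16 - 10*A^12 - 10*A^8 - 5*A^4 - 1
  A^8 * (10*d^4) = 10*A^16 + 40*A^12 + 60*A^8 + 40*A^4 + 10
  A^6 * (42*d^3 + 3*d^5) = -3*A^16 - 57*A^12 - 156*A^8 - 156*A^4 - 57 - 3*A^-4
  A^4 * (95*d^2 + 24*d^4 + d^6) = A^16 + 30*A^12 + 206*A^8 + 354*A^4 + 206 + 30*A^-4 + A^-8
  A^2 * (117*d + 86*d^3 + 7*d^5) = -7*A^12 - 121*A^8 - 445*A^4 - 445 - 121*A^-4 - 7*A^-8
  A^0 * (63 + 157*d^2 + 32*d^4) = 32*A^8 + 285*A^4 + 569 + 285*A^-4 + 32*A^-8
  A^-2 * (120*d + 87*d^3 + 3*d^5) = -3*A^8 - 102*A^4 - 411 - 411*A^-4 - 102*A^-8 - 3*A^-12
  A^-4 * (99*d^2 + 21*d^4) = 21*A^4 + 183 + 324*A^-4 + 183*A^-8 + 21*A^-12
  A^-6 * (43*d^3 + 2*d^5) = -2*A^4 - 53 - 149*A^-4 - 149*A^-8 - 53*A^-12 - 2*A^-16
  A^-8 * (10*d^4) = 10 + 40*A^-4 + 60*A^-8 + 40*A^-12 + 10*A^-16
  A^-10 * (d^5) = -1 - 5*A^-4 - 10*A^-8 - 10*A^-12 - 5*A^-16 - A^-20
Summing the groups: <K> = -A^20 + 3*A^16 - 4*A^12 + 8*A^8 - 10*A^4 + 10 - 10*A^-4 + 8*A^-8 - 5*A^-12 + 3*A^-16 - A^-20
Normalise by the writhe: (-A^3)^(-w) = (-A^3)^(-4) = A^-12, so f(A) = A^-12 * <K> = -A^8 + 3*A^4 - 4 + 8*A^-4 - 10*A^-8 + 10*A^-12 - 10*A^-16 + 8*A^-20 - 5*A^-24 + 3*A^-28 - A^-32.
Substitute A = t^(-1/4), i.e. A^e → t^(-e/4): V(t) = -t^8 + 3*t^7 - 5*t^6 + 8*t^5 - 10*t^4 + 10*t^3 - 10*t^2 + 8*t - 4 + 3*t^-1 - t^-2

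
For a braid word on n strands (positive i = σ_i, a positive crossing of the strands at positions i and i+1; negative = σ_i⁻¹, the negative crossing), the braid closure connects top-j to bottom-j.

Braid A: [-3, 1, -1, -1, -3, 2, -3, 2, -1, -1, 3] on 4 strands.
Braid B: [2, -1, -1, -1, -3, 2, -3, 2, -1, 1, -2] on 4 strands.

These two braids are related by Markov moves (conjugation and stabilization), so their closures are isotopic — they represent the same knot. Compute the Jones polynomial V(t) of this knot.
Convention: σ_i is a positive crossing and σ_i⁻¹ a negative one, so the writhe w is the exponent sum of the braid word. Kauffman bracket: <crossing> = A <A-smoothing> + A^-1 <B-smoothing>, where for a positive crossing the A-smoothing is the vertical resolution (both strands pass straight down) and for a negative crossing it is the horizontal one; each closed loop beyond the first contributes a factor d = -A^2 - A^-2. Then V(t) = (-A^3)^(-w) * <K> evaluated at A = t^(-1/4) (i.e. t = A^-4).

Markov-equivalent braids have isotopic closures, hence identical knot invariants. Strip the Markov moves from each word to reach a common short braid β, then compute V(t) once on β.
Braid A: s3^-1 s1 s1^-1 s1^-1 s3^-1 s2 s3^-1 s2 s1^-1 s1^-1 s3 on 4 strands reduces by inverse Markov moves (closure unchanged at each step):
  Deconjugate: the word is γ·β·γ⁻¹ with γ = s3^-1 s1 (prefix) and γ⁻¹ = s1^-1 s3 (suffix); strip both.
Reduced to β = s1^-1 s1^-1 s3^-1 s2 s3^-1 s2 s1^-1 on 4 strands, 7 crossings.
Braid B: s2 s1^-1 s1^-1 s1^-1 s3^-1 s2 s3^-1 s2 s1^-1 s1 s2^-1 on 4 strands reduces by inverse Markov moves (closure unchanged at each step):
  Deconjugate: the word is γ·β·γ⁻¹ with γ = s2 s1^-1 (prefix) and γ⁻¹ = s1 s2^-1 (suffix); strip both.
Reduced to β = s1^-1 s1^-1 s3^-1 s2 s3^-1 s2 s1^-1 on 4 strands, 7 crossings.
Both give the same β = s1^-1 s1^-1 s3^-1 s2 s3^-1 s2 s1^-1 on 4 strands, so one state sum suffices:
Braid: s1^-1 s1^-1 s3^-1 s2 s3^-1 s2 s1^-1 on 4 strands, 7 crossings.
Writhe w = (#positive) - (#negative) = 2 - 5 = -3.
State-sum expansion of <K>. There are 2^7 = 128 states.
Each crossing splits two ways (0=vertical, 1=horizontal). The state's weight is A^(#A-smoothings - #B-smoothings) * d^(loops - 1).
Tabulate the states by total A-exponent and number of loops L (A-exp: L × count):
  A^7: L=5 ×1
  A^5: L=4 ×7
  A^3: L=3 ×20, L=5 ×1
  A^1: L=2 ×27, L=4 ×8
  A^-1: L=1 ×15, L=3 ×19, L=5 ×1
  A^-3: L=2 ×17, L=4 ×4
  A^-5: L=3 ×7
  A^-7: L=4 ×1
Each group contributes A^e * Σ count * d^(L-1):
Powers of d = -A^2 - A^-2: d^2 = A^4 + 2 + A^-4; d^3 = -A^6 - 3*A^2 - 3*A^-2 - A^-6; d^4 = A^8 + 4*A^4 + 6 + 4*A^-4 + A^-8.
  A^7 * (d^4) = A^15 + 4*A^11 + 6*A^7 + 4*A^3 + A^-1
  A^5 * (7*d^3) = -7*A^11 - 21*A^7 - 21*A^3 - 7*A^-1
  A^3 * (20*d^2 + d^4) = A^11 + 24*A^7 + 46*A^3 + 24*A^-1 + A^-5
  A^1 * (27*d + 8*d^3) = -8*A^7 - 51*A^3 - 51*A^-1 - 8*A^-5
  A^-1 * (15 + 19*d^2 + d^4) = A^7 + 23*A^3 + 59*A^-1 + 23*A^-5 + A^-9
  A^-3 * (17*d + 4*d^3) = -4*A^3 - 29*A^-1 - 29*A^-5 - 4*A^-9
  A^-5 * (7*d^2) = 7*A^-1 + 14*A^-5 + 7*A^-9
  A^-7 * (d^3) = -A^-1 - 3*A^-5 - 3*A^-9 - A^-13
Summing the groups: <K> = A^15 - 2*A^11 + 2*A^7 - 3*A^3 + 3*A^-1 - 2*A^-5 + A^-9 - A^-13
Normalise by the writhe: (-A^3)^(-w) = (-A^3)^(3) = -A^9, so f(A) = -A^9 * <K> = -A^24 + 2*A^20 - 2*A^16 + 3*A^12 - 3*A^8 + 2*A^4 - 1 + A^-4.
Substitute A = t^(-1/4), i.e. A^e → t^(-e/4): V(t) = t - 1 + 2*t^-1 - 3*t^-2 + 3*t^-3 - 2*t^-4 + 2*t^-5 - t^-6

Answer: t - 1 + 2*t^-1 - 3*t^-2 + 3*t^-3 - 2*t^-4 + 2*t^-5 - t^-6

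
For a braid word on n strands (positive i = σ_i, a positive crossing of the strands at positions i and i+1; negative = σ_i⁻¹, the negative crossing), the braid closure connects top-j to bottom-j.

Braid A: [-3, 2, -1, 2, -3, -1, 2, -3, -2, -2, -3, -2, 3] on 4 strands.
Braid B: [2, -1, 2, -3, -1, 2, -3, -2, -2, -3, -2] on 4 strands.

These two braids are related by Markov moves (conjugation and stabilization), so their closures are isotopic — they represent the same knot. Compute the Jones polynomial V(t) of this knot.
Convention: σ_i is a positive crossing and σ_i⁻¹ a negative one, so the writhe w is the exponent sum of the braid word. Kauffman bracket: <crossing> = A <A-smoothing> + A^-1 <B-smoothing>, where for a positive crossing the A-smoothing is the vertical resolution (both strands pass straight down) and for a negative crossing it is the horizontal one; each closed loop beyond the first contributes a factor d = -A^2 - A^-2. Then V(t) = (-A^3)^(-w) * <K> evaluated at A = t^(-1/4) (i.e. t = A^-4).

2*t^-1 - 3*t^-2 + 4*t^-3 - 4*t^-4 + 4*t^-5 - 3*t^-6 + 2*t^-7 - t^-8

Derivation:
Markov-equivalent braids have isotopic closures, hence identical knot invariants. Strip the Markov moves from each word to reach a common short braid β, then compute V(t) once on β.
Braid A: s3^-1 s2 s1^-1 s2 s3^-1 s1^-1 s2 s3^-1 s2^-1 s2^-1 s3^-1 s2^-1 s3 on 4 strands reduces by inverse Markov moves (closure unchanged at each step):
  Deconjugate: the word is γ·β·γ⁻¹ with γ = s3^-1 s2 (prefix) and γ⁻¹ = s2^-1 s3 (suffix); strip both.
Reduced to β = s1^-1 s2 s3^-1 s1^-1 s2 s3^-1 s2^-1 s2^-1 s3^-1 on 4 strands, 9 crossings.
Braid B: s2 s1^-1 s2 s3^-1 s1^-1 s2 s3^-1 s2^-1 s2^-1 s3^-1 s2^-1 on 4 strands reduces by inverse Markov moves (closure unchanged at each step):
  Deconjugate: the word is γ·β·γ⁻¹ with γ = s2 (prefix) and γ⁻¹ = s2^-1 (suffix); strip both.
Reduced to β = s1^-1 s2 s3^-1 s1^-1 s2 s3^-1 s2^-1 s2^-1 s3^-1 on 4 strands, 9 crossings.
Both give the same β = s1^-1 s2 s3^-1 s1^-1 s2 s3^-1 s2^-1 s2^-1 s3^-1 on 4 strands, so one state sum suffices:
Braid: s1^-1 s2 s3^-1 s1^-1 s2 s3^-1 s2^-1 s2^-1 s3^-1 on 4 strands, 9 crossings.
Writhe w = (#positive) - (#negative) = 2 - 7 = -5.
Computing the Kauffman bracket via state sum. There are 2^9 = 512 states.
Smooth each crossing (0=||, 1=⌣⌢); contribution A^(Σ sign_k(1-2s_k)) * d^(L-1).
Tabulate the states by total A-exponent and number of loops L (A-exp: L × count):
  A^9: L=5 ×1
  A^7: L=4 ×9
  A^5: L=3 ×33, L=5 ×3
  A^3: L=2 ×59, L=4 ×25
  A^1: L=1 ×42, L=3 ×80, L=5 ×4
  A^-1: L=2 ×93, L=4 ×33
  A^-3: L=1 ×19, L=3 ×58, L=5 ×7
  A^-5: L=2 ×19, L=4 ×16, L=6 ×1
  A^-7: L=3 ×7, L=5 ×2
  A^-9: L=4 ×1
Each group contributes A^e * Σ count * d^(L-1):
Powers of d = -A^2 - A^-2: d^2 = A^4 + 2 + A^-4; d^3 = -A^6 - 3*A^2 - 3*A^-2 - A^-6; d^4 = A^8 + 4*A^4 + 6 + 4*A^-4 + A^-8; d^5 = -A^10 - 5*A^6 - 10*A^2 - 10*A^-2 - 5*A^-6 - A^-10.
  A^9 * (d^4) = A^17 + 4*A^13 + 6*A^9 + 4*A^5 + A
  A^7 * (9*d^3) = -9*A^13 - 27*A^9 - 27*A^5 - 9*A
  A^5 * (33*d^2 + 3*d^4) = 3*A^13 + 45*A^9 + 84*A^5 + 45*A + 3*A^-3
  A^3 * (59*d + 25*d^3) = -25*A^9 - 134*A^5 - 134*A - 25*A^-3
  A^1 * (42 + 80*d^2 + 4*d^4) = 4*A^9 + 96*A^5 + 226*A + 96*A^-3 + 4*A^-7
  A^-1 * (93*d + 33*d^3) = -33*A^5 - 192*A - 192*A^-3 - 33*A^-7
  A^-3 * (19 + 58*d^2 + 7*d^4) = 7*A^5 + 86*A + 177*A^-3 + 86*A^-7 + 7*A^-11
  A^-5 * (19*d + 16*d^3 + d^5) = -A^5 - 21*A - 77*A^-3 - 77*A^-7 - 21*A^-11 - A^-15
  A^-7 * (7*d^2 + 2*d^4) = 2*A + 15*A^-3 + 26*A^-7 + 15*A^-11 + 2*A^-15
  A^-9 * (d^3) = -A^-3 - 3*A^-7 - 3*A^-11 - A^-15
Summing the groups: <K> = A^17 - 2*A^13 + 3*A^9 - 4*A^5 + 4*A - 4*A^-3 + 3*A^-7 - 2*A^-11
Normalise by the writhe: (-A^3)^(-w) = (-A^3)^(5) = -A^15, so f(A) = -A^15 * <K> = -A^32 + 2*A^28 - 3*A^24 + 4*A^20 - 4*A^16 + 4*A^12 - 3*A^8 + 2*A^4.
Substitute A = t^(-1/4), i.e. A^e → t^(-e/4): V(t) = 2*t^-1 - 3*t^-2 + 4*t^-3 - 4*t^-4 + 4*t^-5 - 3*t^-6 + 2*t^-7 - t^-8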